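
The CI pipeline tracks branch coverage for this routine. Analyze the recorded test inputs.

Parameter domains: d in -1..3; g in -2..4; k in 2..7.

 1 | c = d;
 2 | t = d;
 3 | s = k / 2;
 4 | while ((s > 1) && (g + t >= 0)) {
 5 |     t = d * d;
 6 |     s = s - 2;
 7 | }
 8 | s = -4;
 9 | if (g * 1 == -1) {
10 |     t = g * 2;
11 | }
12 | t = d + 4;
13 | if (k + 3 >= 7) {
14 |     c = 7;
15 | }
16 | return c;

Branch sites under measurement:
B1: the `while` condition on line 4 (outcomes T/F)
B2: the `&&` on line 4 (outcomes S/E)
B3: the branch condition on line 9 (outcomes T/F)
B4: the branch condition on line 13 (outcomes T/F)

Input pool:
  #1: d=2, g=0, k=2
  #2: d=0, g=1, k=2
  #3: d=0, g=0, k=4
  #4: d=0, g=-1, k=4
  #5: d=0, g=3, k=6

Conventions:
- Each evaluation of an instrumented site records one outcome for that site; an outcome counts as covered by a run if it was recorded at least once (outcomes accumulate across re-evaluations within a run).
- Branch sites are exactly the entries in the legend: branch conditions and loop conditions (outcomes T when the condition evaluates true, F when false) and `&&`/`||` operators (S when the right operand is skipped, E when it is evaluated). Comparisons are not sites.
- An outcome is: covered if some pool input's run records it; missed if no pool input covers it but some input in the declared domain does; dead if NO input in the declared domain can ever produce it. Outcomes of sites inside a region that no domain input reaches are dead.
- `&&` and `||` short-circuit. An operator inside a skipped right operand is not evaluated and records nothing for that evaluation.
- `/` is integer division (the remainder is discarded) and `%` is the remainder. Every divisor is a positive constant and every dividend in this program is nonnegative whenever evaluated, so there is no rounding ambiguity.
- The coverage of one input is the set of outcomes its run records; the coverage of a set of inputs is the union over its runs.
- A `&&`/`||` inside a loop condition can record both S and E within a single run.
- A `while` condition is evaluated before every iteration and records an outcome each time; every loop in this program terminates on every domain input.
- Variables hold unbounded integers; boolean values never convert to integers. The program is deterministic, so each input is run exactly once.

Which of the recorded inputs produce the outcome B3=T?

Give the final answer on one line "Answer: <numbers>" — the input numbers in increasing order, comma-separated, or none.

input #1 (d=2, g=0, k=2): never hits B3=T
input #2 (d=0, g=1, k=2): never hits B3=T
input #3 (d=0, g=0, k=4): never hits B3=T
input #4 (d=0, g=-1, k=4): hits B3=T
input #5 (d=0, g=3, k=6): never hits B3=T

Answer: 4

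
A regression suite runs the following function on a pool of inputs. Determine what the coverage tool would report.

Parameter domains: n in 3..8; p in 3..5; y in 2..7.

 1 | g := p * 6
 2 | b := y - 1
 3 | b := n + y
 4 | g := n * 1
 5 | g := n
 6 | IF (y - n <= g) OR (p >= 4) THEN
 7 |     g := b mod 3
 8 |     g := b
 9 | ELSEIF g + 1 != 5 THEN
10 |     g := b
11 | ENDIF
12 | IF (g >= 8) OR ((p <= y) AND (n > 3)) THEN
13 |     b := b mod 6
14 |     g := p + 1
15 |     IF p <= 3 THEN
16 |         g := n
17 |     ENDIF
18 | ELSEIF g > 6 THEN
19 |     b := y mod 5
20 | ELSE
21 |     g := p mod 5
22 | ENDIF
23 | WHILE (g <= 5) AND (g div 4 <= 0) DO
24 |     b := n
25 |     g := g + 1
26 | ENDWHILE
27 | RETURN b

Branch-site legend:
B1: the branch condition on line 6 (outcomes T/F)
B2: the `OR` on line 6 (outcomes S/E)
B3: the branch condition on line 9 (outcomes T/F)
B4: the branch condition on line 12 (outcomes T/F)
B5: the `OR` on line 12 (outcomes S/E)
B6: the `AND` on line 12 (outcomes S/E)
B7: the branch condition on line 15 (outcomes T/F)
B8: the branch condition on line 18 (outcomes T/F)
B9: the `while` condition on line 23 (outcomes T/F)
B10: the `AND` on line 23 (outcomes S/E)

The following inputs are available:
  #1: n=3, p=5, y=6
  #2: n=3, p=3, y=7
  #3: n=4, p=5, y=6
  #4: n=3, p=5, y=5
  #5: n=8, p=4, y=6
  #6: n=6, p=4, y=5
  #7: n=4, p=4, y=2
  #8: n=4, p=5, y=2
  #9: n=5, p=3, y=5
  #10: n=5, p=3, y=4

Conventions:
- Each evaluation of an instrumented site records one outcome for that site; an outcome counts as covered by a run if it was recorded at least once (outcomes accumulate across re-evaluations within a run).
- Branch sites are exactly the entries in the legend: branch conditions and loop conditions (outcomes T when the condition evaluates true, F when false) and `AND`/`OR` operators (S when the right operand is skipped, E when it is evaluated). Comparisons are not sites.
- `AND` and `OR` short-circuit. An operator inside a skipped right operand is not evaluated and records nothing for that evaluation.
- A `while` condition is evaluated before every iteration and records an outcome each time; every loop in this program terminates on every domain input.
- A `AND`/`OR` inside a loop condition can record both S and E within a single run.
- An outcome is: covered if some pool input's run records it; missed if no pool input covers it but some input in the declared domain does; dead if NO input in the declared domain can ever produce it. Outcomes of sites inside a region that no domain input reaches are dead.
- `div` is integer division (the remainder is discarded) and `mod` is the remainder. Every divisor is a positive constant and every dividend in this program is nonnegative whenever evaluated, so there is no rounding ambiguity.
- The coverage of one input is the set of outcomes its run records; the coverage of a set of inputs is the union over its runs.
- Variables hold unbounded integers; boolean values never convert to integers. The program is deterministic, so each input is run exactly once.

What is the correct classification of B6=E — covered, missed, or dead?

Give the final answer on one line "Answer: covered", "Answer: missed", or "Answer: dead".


no pool input records B6=E
but domain input (n=3, p=3, y=3) does record it -> reachable, so missed
Answer: missed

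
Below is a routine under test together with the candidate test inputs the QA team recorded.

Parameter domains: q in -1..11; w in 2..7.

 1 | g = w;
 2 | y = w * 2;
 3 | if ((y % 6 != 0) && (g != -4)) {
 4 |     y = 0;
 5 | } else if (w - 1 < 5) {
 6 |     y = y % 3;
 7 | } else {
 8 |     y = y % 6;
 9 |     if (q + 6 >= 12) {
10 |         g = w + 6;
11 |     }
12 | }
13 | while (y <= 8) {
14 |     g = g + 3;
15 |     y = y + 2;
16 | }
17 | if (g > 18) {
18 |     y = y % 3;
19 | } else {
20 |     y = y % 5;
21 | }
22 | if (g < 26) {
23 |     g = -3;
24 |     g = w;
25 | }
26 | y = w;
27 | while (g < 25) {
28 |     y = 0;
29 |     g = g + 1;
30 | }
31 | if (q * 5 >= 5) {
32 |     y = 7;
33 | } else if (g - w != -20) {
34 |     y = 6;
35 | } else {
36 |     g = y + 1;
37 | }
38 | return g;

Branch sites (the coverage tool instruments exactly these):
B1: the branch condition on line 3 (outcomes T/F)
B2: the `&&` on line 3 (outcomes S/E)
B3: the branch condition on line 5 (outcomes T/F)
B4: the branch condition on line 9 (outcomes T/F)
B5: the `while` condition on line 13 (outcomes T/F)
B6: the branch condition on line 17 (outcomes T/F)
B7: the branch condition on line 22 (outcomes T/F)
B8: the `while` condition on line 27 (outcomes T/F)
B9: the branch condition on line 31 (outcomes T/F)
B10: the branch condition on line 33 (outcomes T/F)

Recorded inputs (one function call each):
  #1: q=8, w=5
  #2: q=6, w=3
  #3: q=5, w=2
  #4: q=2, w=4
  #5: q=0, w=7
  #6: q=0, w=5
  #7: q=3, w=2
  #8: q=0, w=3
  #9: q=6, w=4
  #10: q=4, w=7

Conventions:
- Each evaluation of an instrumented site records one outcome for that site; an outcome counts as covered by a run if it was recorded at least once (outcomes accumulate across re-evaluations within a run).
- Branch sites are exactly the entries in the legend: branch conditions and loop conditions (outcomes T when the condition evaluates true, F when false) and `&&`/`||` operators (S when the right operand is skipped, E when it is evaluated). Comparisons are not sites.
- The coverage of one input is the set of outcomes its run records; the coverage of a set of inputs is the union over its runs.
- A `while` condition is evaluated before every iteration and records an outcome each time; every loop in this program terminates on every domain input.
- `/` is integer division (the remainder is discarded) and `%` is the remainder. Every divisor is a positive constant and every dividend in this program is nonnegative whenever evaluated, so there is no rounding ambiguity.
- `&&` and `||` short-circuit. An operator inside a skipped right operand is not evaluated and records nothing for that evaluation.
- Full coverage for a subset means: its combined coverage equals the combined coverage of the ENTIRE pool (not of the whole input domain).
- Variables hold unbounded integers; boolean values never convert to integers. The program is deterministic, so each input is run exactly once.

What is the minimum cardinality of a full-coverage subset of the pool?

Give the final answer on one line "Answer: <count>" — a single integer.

test 1 (q=8, w=5) fires B2->E, B1->T, B5->T, B5->T, B5->T, B5->T, B5->T, B5->F, B6->T, B7->T, B8->T, B8->T, B8->T, B8->T, ...; hits B1=T, B2=E, B5=T, B5=F, B6=T, B7=T, B8=T, B8=F, B9=T
test 2 (q=6, w=3) fires B2->S, B1->F, B3->T, B5->T, B5->T, B5->T, B5->T, B5->T, B5->F, B6->F, B7->T, B8->T, B8->T, B8->T, ...; hits B1=F, B2=S, B3=T, B5=T, B5=F, B6=F, B7=T, B8=T, B8=F, B9=T
test 3 (q=5, w=2) fires B2->E, B1->T, B5->T, B5->T, B5->T, B5->T, B5->T, B5->F, B6->F, B7->T, B8->T, B8->T, B8->T, B8->T, ...; hits B1=T, B2=E, B5=T, B5=F, B6=F, B7=T, B8=T, B8=F, B9=T
test 4 (q=2, w=4) fires B2->E, B1->T, B5->T, B5->T, B5->T, B5->T, B5->T, B5->F, B6->T, B7->T, B8->T, B8->T, B8->T, B8->T, ...; hits B1=T, B2=E, B5=T, B5=F, B6=T, B7=T, B8=T, B8=F, B9=T
test 5 (q=0, w=7) fires B2->E, B1->T, B5->T, B5->T, B5->T, B5->T, B5->T, B5->F, B6->T, B7->T, B8->T, B8->T, B8->T, B8->T, ...; hits B1=T, B2=E, B5=T, B5=F, B6=T, B7=T, B8=T, B8=F, B9=F, B10=T
test 6 (q=0, w=5) fires B2->E, B1->T, B5->T, B5->T, B5->T, B5->T, B5->T, B5->F, B6->T, B7->T, B8->T, B8->T, B8->T, B8->T, ...; hits B1=T, B2=E, B5=T, B5=F, B6=T, B7=T, B8=T, B8=F, B9=F, B10=T
test 7 (q=3, w=2) fires B2->E, B1->T, B5->T, B5->T, B5->T, B5->T, B5->T, B5->F, B6->F, B7->T, B8->T, B8->T, B8->T, B8->T, ...; hits B1=T, B2=E, B5=T, B5=F, B6=F, B7=T, B8=T, B8=F, B9=T
test 8 (q=0, w=3) fires B2->S, B1->F, B3->T, B5->T, B5->T, B5->T, B5->T, B5->T, B5->F, B6->F, B7->T, B8->T, B8->T, B8->T, ...; hits B1=F, B2=S, B3=T, B5=T, B5=F, B6=F, B7=T, B8=T, B8=F, B9=F, B10=T
test 9 (q=6, w=4) fires B2->E, B1->T, B5->T, B5->T, B5->T, B5->T, B5->T, B5->F, B6->T, B7->T, B8->T, B8->T, B8->T, B8->T, ...; hits B1=T, B2=E, B5=T, B5=F, B6=T, B7=T, B8=T, B8=F, B9=T
test 10 (q=4, w=7) fires B2->E, B1->T, B5->T, B5->T, B5->T, B5->T, B5->T, B5->F, B6->T, B7->T, B8->T, B8->T, B8->T, B8->T, ...; hits B1=T, B2=E, B5=T, B5=F, B6=T, B7=T, B8=T, B8=F, B9=T
together the pool reaches 15 outcomes: B1=T, B1=F, B2=S, B2=E, B3=T, B5=T, B5=F, B6=T, B6=F, B7=T, B8=T, B8=F, B9=T, B9=F, B10=T
every size-1 subset falls short of the 15 outcomes (best: 11/15)
inputs {1, 8} (size 2) cover everything; no size-2 subset with a lexicographically smaller index list covers all 15

Answer: 2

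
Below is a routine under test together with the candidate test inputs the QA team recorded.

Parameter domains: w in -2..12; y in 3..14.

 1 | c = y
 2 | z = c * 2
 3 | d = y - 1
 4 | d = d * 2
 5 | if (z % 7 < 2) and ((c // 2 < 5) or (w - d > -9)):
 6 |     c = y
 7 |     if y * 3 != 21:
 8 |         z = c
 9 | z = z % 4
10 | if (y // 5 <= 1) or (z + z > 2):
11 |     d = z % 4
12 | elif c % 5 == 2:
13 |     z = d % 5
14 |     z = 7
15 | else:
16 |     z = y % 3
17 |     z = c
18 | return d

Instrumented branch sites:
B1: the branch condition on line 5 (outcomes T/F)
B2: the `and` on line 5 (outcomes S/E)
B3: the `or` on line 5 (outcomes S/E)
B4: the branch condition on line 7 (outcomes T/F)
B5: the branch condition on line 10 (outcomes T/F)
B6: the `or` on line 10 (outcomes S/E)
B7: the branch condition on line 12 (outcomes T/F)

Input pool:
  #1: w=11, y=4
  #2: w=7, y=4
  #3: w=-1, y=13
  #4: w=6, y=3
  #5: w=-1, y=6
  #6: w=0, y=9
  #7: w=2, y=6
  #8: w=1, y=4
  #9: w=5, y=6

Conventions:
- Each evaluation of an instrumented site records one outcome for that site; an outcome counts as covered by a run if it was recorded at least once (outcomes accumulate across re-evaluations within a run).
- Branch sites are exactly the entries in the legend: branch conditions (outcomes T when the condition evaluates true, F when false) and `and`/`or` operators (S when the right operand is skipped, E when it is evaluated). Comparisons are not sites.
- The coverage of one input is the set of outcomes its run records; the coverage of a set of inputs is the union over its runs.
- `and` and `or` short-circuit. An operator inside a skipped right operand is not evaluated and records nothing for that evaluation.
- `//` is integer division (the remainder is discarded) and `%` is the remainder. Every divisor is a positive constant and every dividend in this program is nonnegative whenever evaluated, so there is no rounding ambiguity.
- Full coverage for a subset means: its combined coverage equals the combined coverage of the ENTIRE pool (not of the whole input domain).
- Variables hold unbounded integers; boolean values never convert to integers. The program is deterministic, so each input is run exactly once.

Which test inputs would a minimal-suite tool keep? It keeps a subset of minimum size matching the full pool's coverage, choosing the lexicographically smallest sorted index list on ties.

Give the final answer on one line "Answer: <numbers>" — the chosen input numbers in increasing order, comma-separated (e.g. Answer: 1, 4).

#1 (w=11, y=4) -> covered: B1=T, B2=E, B3=S, B4=T, B5=T, B6=S
#2 (w=7, y=4) -> covered: B1=T, B2=E, B3=S, B4=T, B5=T, B6=S
#3 (w=-1, y=13) -> covered: B1=F, B2=S, B5=T, B6=E
#4 (w=6, y=3) -> covered: B1=F, B2=S, B5=T, B6=S
#5 (w=-1, y=6) -> covered: B1=F, B2=S, B5=T, B6=S
#6 (w=0, y=9) -> covered: B1=F, B2=S, B5=T, B6=S
#7 (w=2, y=6) -> covered: B1=F, B2=S, B5=T, B6=S
#8 (w=1, y=4) -> covered: B1=T, B2=E, B3=S, B4=T, B5=T, B6=S
#9 (w=5, y=6) -> covered: B1=F, B2=S, B5=T, B6=S
pool-wide coverage (9 outcomes): B1=T, B1=F, B2=S, B2=E, B3=S, B4=T, B5=T, B6=S, B6=E
every size-1 subset falls short of the 9 outcomes (best: 6/9)
the canonical winner is {1, 3}: size 2, full 9-outcome coverage, earliest index list among size-2 covers

Answer: 1, 3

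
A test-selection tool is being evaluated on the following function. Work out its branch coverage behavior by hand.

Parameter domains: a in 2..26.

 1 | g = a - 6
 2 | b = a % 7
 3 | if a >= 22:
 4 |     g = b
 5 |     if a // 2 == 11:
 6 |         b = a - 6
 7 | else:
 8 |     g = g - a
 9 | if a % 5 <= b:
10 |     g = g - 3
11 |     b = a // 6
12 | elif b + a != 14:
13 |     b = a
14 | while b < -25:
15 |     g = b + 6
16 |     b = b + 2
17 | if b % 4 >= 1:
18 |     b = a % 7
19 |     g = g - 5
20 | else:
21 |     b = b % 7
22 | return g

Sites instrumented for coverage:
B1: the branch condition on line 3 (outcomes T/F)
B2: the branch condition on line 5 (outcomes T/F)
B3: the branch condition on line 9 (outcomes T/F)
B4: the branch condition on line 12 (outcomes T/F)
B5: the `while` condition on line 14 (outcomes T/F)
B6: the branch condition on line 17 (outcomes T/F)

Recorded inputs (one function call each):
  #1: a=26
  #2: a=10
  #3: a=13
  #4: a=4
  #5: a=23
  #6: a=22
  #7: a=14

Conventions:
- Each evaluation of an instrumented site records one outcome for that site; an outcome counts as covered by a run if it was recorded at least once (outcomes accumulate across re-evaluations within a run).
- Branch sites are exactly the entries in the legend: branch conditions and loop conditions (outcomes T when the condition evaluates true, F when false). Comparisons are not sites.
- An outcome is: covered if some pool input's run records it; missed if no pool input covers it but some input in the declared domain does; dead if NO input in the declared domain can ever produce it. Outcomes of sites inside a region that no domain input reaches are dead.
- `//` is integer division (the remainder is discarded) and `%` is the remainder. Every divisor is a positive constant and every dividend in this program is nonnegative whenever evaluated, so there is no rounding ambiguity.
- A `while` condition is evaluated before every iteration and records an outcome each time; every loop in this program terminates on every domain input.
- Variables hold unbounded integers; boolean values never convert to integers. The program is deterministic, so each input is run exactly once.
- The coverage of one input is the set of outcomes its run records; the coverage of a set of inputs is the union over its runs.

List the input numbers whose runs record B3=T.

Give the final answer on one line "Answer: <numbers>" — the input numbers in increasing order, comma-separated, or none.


input #1 (a=26): records B3=T
input #2 (a=10): records B3=T
input #3 (a=13): records B3=T
input #4 (a=4): records B3=T
input #5 (a=23): records B3=T
input #6 (a=22): records B3=T
input #7 (a=14): does not record B3=T
Answer: 1, 2, 3, 4, 5, 6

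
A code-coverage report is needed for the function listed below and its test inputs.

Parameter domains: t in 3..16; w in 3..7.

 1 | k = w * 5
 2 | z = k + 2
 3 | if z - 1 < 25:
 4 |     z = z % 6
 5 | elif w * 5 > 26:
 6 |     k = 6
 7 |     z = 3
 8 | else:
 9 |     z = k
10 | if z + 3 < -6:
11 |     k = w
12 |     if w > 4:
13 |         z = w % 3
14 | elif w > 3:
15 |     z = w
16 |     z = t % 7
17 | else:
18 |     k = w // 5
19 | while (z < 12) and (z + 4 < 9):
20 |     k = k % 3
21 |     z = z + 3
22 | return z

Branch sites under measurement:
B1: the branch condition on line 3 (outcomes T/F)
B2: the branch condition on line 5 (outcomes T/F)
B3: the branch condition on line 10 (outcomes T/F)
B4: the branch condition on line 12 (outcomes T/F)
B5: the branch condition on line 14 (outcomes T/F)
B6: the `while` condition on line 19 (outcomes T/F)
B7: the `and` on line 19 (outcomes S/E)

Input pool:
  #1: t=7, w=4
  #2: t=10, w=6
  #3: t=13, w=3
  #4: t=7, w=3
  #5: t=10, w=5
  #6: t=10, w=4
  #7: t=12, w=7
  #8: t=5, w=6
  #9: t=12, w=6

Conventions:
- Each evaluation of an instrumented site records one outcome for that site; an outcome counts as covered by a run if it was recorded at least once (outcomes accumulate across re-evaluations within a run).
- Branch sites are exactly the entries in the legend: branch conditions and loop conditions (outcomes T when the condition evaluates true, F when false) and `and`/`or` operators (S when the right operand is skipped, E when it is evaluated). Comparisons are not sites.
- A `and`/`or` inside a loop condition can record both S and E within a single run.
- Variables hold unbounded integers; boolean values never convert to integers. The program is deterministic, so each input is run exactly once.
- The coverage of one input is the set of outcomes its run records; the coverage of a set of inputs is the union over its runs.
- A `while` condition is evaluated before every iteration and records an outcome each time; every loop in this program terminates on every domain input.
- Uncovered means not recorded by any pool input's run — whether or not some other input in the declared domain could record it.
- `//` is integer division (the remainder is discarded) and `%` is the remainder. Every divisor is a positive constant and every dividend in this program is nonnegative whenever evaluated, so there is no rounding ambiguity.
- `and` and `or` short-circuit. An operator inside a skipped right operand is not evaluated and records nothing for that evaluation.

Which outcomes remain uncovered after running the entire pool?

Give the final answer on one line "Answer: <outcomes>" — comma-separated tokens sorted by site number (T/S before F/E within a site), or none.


#1 (t=7, w=4) -> B1->T, B3->F, B5->T, B7->E, B6->T, B7->E, B6->T, B7->E, B6->F; covered: B1=T, B3=F, B5=T, B6=T, B6=F, B7=E
#2 (t=10, w=6) -> B1->F, B2->T, B3->F, B5->T, B7->E, B6->T, B7->E, B6->F; covered: B1=F, B2=T, B3=F, B5=T, B6=T, B6=F, B7=E
#3 (t=13, w=3) -> B1->T, B3->F, B5->F, B7->E, B6->F; covered: B1=T, B3=F, B5=F, B6=F, B7=E
#4 (t=7, w=3) -> B1->T, B3->F, B5->F, B7->E, B6->F; covered: B1=T, B3=F, B5=F, B6=F, B7=E
#5 (t=10, w=5) -> B1->F, B2->F, B3->F, B5->T, B7->E, B6->T, B7->E, B6->F; covered: B1=F, B2=F, B3=F, B5=T, B6=T, B6=F, B7=E
#6 (t=10, w=4) -> B1->T, B3->F, B5->T, B7->E, B6->T, B7->E, B6->F; covered: B1=T, B3=F, B5=T, B6=T, B6=F, B7=E
#7 (t=12, w=7) -> B1->F, B2->T, B3->F, B5->T, B7->E, B6->F; covered: B1=F, B2=T, B3=F, B5=T, B6=F, B7=E
#8 (t=5, w=6) -> B1->F, B2->T, B3->F, B5->T, B7->E, B6->F; covered: B1=F, B2=T, B3=F, B5=T, B6=F, B7=E
#9 (t=12, w=6) -> B1->F, B2->T, B3->F, B5->T, B7->E, B6->F; covered: B1=F, B2=T, B3=F, B5=T, B6=F, B7=E
union over the pool: B1=T, B1=F, B2=T, B2=F, B3=F, B5=T, B5=F, B6=T, B6=F, B7=E
uncovered (4 of 14): B3=T, B4=T, B4=F, B7=S
Answer: B3=T, B4=T, B4=F, B7=S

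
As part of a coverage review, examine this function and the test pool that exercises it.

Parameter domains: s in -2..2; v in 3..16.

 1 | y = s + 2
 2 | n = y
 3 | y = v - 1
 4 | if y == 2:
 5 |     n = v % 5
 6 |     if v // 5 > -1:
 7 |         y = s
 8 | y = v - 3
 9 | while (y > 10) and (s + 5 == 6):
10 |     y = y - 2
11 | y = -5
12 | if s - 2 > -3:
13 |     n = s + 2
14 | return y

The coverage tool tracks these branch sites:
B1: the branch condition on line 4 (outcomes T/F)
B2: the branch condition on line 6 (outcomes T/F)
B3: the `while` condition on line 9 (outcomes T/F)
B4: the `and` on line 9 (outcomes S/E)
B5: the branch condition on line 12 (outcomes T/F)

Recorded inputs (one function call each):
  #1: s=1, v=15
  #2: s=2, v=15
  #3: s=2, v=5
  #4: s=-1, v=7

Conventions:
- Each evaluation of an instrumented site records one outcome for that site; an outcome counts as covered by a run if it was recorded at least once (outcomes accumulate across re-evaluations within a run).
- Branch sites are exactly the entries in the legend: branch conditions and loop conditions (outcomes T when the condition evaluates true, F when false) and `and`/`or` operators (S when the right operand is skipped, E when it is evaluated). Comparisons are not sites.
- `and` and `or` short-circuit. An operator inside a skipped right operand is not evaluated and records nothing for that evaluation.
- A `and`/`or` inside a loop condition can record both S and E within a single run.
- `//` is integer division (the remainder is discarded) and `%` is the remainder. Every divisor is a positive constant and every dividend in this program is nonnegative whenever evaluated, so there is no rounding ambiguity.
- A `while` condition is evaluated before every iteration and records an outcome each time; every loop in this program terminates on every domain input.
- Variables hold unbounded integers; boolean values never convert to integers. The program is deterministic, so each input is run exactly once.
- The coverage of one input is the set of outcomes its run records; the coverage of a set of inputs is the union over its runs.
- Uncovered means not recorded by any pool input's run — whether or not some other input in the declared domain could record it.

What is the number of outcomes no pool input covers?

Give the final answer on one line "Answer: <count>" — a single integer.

input #1, s=1, v=15: events B1->F, B4->E, B3->T, B4->S, B3->F, B5->T; outcomes B1=F, B3=T, B3=F, B4=S, B4=E, B5=T
input #2, s=2, v=15: events B1->F, B4->E, B3->F, B5->T; outcomes B1=F, B3=F, B4=E, B5=T
input #3, s=2, v=5: events B1->F, B4->S, B3->F, B5->T; outcomes B1=F, B3=F, B4=S, B5=T
input #4, s=-1, v=7: events B1->F, B4->S, B3->F, B5->F; outcomes B1=F, B3=F, B4=S, B5=F
union over the pool: B1=F, B3=T, B3=F, B4=S, B4=E, B5=T, B5=F
uncovered (3 of 10): B1=T, B2=T, B2=F

Answer: 3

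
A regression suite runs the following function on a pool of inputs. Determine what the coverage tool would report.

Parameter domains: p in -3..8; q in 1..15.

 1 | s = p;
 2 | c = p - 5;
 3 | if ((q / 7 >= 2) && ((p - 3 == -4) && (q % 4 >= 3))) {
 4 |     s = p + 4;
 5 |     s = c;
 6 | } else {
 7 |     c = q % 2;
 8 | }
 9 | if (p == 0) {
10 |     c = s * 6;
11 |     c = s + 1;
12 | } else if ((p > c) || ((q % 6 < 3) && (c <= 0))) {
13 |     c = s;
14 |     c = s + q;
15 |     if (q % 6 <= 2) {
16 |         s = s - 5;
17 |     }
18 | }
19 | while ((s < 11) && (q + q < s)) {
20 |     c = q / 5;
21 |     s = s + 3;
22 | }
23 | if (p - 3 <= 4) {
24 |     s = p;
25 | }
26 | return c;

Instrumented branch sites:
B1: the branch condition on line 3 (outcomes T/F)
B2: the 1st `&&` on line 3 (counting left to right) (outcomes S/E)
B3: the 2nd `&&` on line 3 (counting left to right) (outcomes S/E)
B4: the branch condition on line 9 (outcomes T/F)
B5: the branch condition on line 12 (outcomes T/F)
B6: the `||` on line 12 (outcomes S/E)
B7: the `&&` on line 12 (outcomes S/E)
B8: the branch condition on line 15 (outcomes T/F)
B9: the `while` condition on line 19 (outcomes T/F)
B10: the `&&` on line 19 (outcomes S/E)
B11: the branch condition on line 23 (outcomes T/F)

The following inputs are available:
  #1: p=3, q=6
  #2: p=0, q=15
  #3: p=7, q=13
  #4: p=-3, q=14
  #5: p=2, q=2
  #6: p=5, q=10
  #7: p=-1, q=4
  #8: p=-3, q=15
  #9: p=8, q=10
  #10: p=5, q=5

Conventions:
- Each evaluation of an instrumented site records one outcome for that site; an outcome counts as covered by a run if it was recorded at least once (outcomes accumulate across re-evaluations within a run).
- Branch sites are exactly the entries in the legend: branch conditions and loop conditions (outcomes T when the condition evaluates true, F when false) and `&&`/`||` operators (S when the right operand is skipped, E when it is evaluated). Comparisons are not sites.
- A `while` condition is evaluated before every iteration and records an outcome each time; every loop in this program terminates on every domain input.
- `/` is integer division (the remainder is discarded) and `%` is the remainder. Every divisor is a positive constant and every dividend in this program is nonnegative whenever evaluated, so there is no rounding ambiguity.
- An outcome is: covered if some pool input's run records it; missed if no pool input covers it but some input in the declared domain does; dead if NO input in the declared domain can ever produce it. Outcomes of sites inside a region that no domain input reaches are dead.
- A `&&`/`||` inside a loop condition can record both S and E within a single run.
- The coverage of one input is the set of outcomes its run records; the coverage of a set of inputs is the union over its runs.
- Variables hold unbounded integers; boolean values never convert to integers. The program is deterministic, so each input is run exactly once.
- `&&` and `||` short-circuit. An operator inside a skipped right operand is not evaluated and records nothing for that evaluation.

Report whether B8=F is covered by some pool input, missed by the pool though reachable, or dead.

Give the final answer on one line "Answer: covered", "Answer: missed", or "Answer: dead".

B8=F is recorded by pool input(s) 6, 9, 10 -> covered

Answer: covered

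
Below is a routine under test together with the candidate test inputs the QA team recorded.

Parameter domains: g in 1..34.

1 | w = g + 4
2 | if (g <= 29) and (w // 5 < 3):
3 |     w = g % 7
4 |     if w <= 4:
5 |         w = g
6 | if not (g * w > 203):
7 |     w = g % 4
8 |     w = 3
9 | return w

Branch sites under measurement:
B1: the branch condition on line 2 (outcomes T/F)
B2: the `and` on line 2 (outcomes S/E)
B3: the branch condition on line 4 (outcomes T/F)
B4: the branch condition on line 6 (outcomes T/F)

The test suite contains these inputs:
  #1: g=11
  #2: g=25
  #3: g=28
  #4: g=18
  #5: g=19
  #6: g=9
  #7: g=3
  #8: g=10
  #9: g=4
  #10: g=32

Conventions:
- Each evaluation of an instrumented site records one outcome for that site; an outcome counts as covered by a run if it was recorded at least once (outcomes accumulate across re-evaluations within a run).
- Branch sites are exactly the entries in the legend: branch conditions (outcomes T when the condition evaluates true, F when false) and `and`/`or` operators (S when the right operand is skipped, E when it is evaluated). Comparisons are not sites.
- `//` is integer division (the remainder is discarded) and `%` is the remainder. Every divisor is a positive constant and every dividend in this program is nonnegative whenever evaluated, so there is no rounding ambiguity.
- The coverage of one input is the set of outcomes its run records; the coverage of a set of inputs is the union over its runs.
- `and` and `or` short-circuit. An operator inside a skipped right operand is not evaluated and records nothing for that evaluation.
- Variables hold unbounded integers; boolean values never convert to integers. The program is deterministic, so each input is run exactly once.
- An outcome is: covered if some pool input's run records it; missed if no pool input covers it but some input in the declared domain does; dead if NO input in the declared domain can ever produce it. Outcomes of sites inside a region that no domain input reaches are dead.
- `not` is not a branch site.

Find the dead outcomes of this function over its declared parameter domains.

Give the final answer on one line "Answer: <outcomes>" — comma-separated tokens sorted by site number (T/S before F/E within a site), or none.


running all 34 domain inputs and tallying outcomes:
  reachable outcomes have witnesses, e.g. B1=T (e.g. g=1), B1=F (e.g. g=11), B2=S (e.g. g=30), B2=E (e.g. g=1)
Answer: none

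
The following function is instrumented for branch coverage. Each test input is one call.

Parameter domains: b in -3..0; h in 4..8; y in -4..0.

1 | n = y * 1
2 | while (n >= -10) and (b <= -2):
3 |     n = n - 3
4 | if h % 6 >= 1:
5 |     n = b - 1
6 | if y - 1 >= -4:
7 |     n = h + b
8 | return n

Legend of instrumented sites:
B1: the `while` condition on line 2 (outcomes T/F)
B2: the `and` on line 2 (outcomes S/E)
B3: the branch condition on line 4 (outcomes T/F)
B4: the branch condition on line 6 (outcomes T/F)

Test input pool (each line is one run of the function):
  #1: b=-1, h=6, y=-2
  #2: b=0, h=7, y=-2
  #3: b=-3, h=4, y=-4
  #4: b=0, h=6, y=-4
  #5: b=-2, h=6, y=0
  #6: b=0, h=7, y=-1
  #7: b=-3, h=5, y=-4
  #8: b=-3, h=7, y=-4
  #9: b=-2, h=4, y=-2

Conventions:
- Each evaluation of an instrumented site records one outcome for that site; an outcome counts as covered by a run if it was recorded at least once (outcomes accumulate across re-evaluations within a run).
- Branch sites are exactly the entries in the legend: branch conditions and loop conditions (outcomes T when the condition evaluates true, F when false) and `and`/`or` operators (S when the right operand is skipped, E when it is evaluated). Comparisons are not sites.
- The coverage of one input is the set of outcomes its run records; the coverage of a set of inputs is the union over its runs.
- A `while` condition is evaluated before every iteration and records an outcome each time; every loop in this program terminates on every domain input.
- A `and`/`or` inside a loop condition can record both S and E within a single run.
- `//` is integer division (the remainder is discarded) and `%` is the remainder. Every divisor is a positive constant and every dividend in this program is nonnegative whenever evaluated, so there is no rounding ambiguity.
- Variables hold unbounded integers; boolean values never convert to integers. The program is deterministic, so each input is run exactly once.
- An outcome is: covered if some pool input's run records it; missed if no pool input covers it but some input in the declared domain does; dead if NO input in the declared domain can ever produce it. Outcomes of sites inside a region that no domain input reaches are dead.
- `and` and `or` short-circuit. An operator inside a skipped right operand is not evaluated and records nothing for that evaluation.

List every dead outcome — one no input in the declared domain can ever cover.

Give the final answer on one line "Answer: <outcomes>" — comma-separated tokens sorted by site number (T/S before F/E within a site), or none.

exhaustive pass over the 100-input domain:
  reachable outcomes have witnesses, e.g. B1=T (e.g. b=-3, h=4, y=-4), B1=F (e.g. b=-3, h=4, y=-4), B2=S (e.g. b=-3, h=4, y=-4), B2=E (e.g. b=-3, h=4, y=-4)

Answer: none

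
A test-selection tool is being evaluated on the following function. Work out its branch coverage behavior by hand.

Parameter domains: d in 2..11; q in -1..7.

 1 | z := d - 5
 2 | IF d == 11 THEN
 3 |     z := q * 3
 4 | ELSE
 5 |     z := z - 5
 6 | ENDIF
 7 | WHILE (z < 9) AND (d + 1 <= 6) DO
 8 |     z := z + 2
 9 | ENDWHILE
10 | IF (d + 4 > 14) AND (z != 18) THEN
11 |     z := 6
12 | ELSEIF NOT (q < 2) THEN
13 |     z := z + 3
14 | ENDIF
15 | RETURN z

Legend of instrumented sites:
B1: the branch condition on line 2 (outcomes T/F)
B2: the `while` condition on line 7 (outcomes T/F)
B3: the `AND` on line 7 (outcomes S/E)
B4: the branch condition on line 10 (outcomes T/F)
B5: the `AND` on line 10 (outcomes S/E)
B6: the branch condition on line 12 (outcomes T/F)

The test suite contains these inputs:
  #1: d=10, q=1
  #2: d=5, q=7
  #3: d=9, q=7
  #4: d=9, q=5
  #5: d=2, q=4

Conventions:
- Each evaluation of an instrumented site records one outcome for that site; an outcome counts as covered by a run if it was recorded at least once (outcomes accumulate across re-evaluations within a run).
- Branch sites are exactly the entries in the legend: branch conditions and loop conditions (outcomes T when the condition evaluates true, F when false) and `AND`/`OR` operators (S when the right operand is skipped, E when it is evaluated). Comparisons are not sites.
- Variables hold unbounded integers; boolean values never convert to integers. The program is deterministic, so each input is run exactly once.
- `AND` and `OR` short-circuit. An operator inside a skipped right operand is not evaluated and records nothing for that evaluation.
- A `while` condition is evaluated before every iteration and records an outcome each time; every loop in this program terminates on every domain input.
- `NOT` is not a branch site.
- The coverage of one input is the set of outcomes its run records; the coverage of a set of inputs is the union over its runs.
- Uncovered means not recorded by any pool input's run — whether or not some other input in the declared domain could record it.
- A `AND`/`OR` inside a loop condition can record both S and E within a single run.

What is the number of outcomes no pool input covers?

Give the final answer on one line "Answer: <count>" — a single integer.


input #1 (d=10, q=1): events B1->F, B3->E, B2->F, B5->S, B4->F, B6->F; covers B1=F, B2=F, B3=E, B4=F, B5=S, B6=F
input #2 (d=5, q=7): events B1->F, B3->E, B2->T, B3->E, B2->T, B3->E, B2->T, B3->E, B2->T, B3->E, B2->T, B3->E, B2->T, B3->E, ...; covers B1=F, B2=T, B2=F, B3=S, B3=E, B4=F, B5=S, B6=T
input #3 (d=9, q=7): events B1->F, B3->E, B2->F, B5->S, B4->F, B6->T; covers B1=F, B2=F, B3=E, B4=F, B5=S, B6=T
input #4 (d=9, q=5): events B1->F, B3->E, B2->F, B5->S, B4->F, B6->T; covers B1=F, B2=F, B3=E, B4=F, B5=S, B6=T
input #5 (d=2, q=4): events B1->F, B3->E, B2->T, B3->E, B2->T, B3->E, B2->T, B3->E, B2->T, B3->E, B2->T, B3->E, B2->T, B3->E, ...; covers B1=F, B2=T, B2=F, B3=S, B3=E, B4=F, B5=S, B6=T
union over the pool: B1=F, B2=T, B2=F, B3=S, B3=E, B4=F, B5=S, B6=T, B6=F
uncovered (3 of 12): B1=T, B4=T, B5=E
Answer: 3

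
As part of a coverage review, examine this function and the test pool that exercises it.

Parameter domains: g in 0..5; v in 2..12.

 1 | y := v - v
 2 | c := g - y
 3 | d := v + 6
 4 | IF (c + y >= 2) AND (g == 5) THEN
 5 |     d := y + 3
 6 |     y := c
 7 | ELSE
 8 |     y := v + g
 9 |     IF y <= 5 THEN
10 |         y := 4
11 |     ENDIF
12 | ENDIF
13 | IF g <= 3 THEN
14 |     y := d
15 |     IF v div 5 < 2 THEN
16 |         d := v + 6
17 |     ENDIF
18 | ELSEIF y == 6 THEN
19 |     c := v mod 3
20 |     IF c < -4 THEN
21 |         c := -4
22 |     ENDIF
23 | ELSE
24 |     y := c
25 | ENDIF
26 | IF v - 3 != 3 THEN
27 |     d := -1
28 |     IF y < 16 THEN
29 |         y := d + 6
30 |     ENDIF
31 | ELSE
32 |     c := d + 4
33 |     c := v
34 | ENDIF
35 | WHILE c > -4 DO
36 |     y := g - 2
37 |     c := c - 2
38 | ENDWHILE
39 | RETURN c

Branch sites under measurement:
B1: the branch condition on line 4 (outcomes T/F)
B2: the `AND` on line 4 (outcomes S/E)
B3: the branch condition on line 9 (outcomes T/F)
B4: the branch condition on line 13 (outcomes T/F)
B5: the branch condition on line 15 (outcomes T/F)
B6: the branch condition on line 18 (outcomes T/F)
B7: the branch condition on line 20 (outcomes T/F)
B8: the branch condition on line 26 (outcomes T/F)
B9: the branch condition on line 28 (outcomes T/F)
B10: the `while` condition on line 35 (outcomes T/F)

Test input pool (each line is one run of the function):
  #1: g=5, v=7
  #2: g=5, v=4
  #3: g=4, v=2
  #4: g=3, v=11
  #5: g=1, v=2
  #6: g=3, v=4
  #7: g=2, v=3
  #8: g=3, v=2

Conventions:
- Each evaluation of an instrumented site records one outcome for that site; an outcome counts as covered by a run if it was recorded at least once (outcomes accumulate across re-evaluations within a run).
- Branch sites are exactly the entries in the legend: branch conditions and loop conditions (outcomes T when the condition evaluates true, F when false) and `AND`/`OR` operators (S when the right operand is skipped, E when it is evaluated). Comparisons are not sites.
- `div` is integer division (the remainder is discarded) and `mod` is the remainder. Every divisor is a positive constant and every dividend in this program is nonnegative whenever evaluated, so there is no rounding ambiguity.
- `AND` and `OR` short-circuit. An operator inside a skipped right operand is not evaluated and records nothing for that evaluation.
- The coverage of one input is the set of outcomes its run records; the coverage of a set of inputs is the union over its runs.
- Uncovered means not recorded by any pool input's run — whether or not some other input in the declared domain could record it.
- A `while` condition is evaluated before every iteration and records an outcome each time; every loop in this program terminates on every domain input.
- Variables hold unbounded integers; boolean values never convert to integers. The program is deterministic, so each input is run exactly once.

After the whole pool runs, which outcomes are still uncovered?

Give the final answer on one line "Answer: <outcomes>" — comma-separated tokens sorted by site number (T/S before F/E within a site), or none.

test 1 (g=5, v=7) fires B2->E, B1->T, B4->F, B6->F, B8->T, B9->T, B10->T, B10->T, B10->T, B10->T, B10->T, B10->F; hits B1=T, B2=E, B4=F, B6=F, B8=T, B9=T, B10=T, B10=F
test 2 (g=5, v=4) fires B2->E, B1->T, B4->F, B6->F, B8->T, B9->T, B10->T, B10->T, B10->T, B10->T, B10->T, B10->F; hits B1=T, B2=E, B4=F, B6=F, B8=T, B9=T, B10=T, B10=F
test 3 (g=4, v=2) fires B2->E, B1->F, B3->F, B4->F, B6->T, B7->F, B8->T, B9->T, B10->T, B10->T, B10->T, B10->F; hits B1=F, B2=E, B3=F, B4=F, B6=T, B7=F, B8=T, B9=T, B10=T, B10=F
test 4 (g=3, v=11) fires B2->E, B1->F, B3->F, B4->T, B5->F, B8->T, B9->F, B10->T, B10->T, B10->T, B10->T, B10->F; hits B1=F, B2=E, B3=F, B4=T, B5=F, B8=T, B9=F, B10=T, B10=F
test 5 (g=1, v=2) fires B2->S, B1->F, B3->T, B4->T, B5->T, B8->T, B9->T, B10->T, B10->T, B10->T, B10->F; hits B1=F, B2=S, B3=T, B4=T, B5=T, B8=T, B9=T, B10=T, B10=F
test 6 (g=3, v=4) fires B2->E, B1->F, B3->F, B4->T, B5->T, B8->T, B9->T, B10->T, B10->T, B10->T, B10->T, B10->F; hits B1=F, B2=E, B3=F, B4=T, B5=T, B8=T, B9=T, B10=T, B10=F
test 7 (g=2, v=3) fires B2->E, B1->F, B3->T, B4->T, B5->T, B8->T, B9->T, B10->T, B10->T, B10->T, B10->F; hits B1=F, B2=E, B3=T, B4=T, B5=T, B8=T, B9=T, B10=T, B10=F
test 8 (g=3, v=2) fires B2->E, B1->F, B3->T, B4->T, B5->T, B8->T, B9->T, B10->T, B10->T, B10->T, B10->T, B10->F; hits B1=F, B2=E, B3=T, B4=T, B5=T, B8=T, B9=T, B10=T, B10=F
union over the pool: B1=T, B1=F, B2=S, B2=E, B3=T, B3=F, B4=T, B4=F, B5=T, B5=F, B6=T, B6=F, B7=F, B8=T, B9=T, B9=F, B10=T, B10=F
uncovered (2 of 20): B7=T, B8=F

Answer: B7=T, B8=F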